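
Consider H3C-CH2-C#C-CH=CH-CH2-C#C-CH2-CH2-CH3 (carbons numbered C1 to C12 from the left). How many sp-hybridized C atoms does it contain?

4

C1: sp3
C2: sp3
C3: sp ✓
C4: sp ✓
C5: sp2
C6: sp2
C7: sp3
C8: sp ✓
C9: sp ✓
C10: sp3
C11: sp3
C12: sp3
C3, C4, C8, C9 → 4 sp carbons.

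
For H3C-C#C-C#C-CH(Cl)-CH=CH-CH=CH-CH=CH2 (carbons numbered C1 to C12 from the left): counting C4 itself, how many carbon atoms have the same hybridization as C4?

C4 is sp (two π bonds).
C1: sp3
C2: sp ✓
C3: sp ✓
C4: sp ✓
C5: sp ✓
C6: sp3
C7: sp2
C8: sp2
C9: sp2
C10: sp2
C11: sp2
C12: sp2
4 carbons are sp.

4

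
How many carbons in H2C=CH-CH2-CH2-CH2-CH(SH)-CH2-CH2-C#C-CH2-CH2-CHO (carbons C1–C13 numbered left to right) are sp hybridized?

2

C1: sp2
C2: sp2
C3: sp3
C4: sp3
C5: sp3
C6: sp3
C7: sp3
C8: sp3
C9: sp ✓
C10: sp ✓
C11: sp3
C12: sp3
C13: sp2
C9, C10 → 2 sp carbons.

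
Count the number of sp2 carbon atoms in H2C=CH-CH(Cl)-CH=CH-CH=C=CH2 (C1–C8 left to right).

6

C1: sp2 ✓
C2: sp2 ✓
C3: sp3
C4: sp2 ✓
C5: sp2 ✓
C6: sp2 ✓
C7: sp
C8: sp2 ✓
C1, C2, C4, C5, C6, C8 → 6 sp2 carbons.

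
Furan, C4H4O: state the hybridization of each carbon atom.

Each carbon atom (3 σ bonds, plus one π bond) has steric number 3: sp2.

sp^2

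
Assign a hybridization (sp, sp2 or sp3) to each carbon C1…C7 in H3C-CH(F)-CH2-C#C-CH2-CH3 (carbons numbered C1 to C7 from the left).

C1 sp3, C2 sp3, C3 sp3, C4 sp, C5 sp, C6 sp3, C7 sp3

C1 — 4 σ bonds. Steric number 4, so sp3.
C2 carries 4 σ bonds, giving a steric number of 4, so it is sp3.
C3 has 4 σ bonds: steric number 4 → sp3.
C4 has 2 σ bonds, plus two π bonds: steric number 2 → sp.
C5 — 2 σ bonds, plus two π bonds. Steric number 2, so sp.
C6 has 4 σ bonds: steric number 4 → sp3.
C7 has 4 σ bonds: steric number 4 → sp3.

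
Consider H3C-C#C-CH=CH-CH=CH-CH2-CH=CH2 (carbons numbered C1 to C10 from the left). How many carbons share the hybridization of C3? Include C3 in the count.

C3 is sp (two π bonds).
C1: sp3
C2: sp ✓
C3: sp ✓
C4: sp2
C5: sp2
C6: sp2
C7: sp2
C8: sp3
C9: sp2
C10: sp2
2 carbons are sp.

2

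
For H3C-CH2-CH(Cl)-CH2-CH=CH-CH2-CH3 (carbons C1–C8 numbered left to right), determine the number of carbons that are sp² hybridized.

2

C1: sp3
C2: sp3
C3: sp3
C4: sp3
C5: sp2 ✓
C6: sp2 ✓
C7: sp3
C8: sp3
C5, C6 → 2 sp2 carbons.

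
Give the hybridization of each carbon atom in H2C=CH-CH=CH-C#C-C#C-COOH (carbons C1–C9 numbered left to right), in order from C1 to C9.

C1 is sp2: 3 σ bonds, plus one π bond, 3 electron-density regions.
C2 carries 3 σ bonds, plus one π bond, giving a steric number of 3, so it is sp2.
C3 is sp2: 3 σ bonds, plus one π bond, 3 electron-density regions.
C4 (3 σ bonds, plus one π bond) has steric number 3: sp2.
C5 — 2 σ bonds, plus two π bonds. Steric number 2, so sp.
C6 is sp: 2 σ bonds, plus two π bonds, 2 electron-density regions.
C7 carries 2 σ bonds, plus two π bonds, giving a steric number of 2, so it is sp.
C8 — 2 σ bonds, plus two π bonds. Steric number 2, so sp.
C9: 3 σ bonds, plus one π bond; 3 regions of electron density → sp2.

C1 sp2, C2 sp2, C3 sp2, C4 sp2, C5 sp, C6 sp, C7 sp, C8 sp, C9 sp2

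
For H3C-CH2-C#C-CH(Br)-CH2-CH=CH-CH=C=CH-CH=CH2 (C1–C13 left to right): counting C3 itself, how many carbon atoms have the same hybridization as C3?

3

C3 is sp (two π bonds).
C1: sp3
C2: sp3
C3: sp ✓
C4: sp ✓
C5: sp3
C6: sp3
C7: sp2
C8: sp2
C9: sp2
C10: sp ✓
C11: sp2
C12: sp2
C13: sp2
3 carbons are sp.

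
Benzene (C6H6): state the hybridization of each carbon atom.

Every ring carbon has three σ bonds and contributes one p electron to the aromatic π system.

sp2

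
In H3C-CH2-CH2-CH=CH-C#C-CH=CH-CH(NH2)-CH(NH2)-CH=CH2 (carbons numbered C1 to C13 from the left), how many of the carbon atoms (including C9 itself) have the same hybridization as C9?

C9 is sp2 (one π bond).
C1: sp3
C2: sp3
C3: sp3
C4: sp2 ✓
C5: sp2 ✓
C6: sp
C7: sp
C8: sp2 ✓
C9: sp2 ✓
C10: sp3
C11: sp3
C12: sp2 ✓
C13: sp2 ✓
6 carbons are sp2.

6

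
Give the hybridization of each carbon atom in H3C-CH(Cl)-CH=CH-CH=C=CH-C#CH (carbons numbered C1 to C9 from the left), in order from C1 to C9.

C1 sp3, C2 sp3, C3 sp2, C4 sp2, C5 sp2, C6 sp, C7 sp2, C8 sp, C9 sp

C1 carries 4 σ bonds, giving a steric number of 4, so it is sp3.
C2 has 4 σ bonds: steric number 4 → sp3.
C3 is sp2: 3 σ bonds, plus one π bond, 3 electron-density regions.
C4 — 3 σ bonds, plus one π bond. Steric number 3, so sp2.
C5 — 3 σ bonds, plus one π bond. Steric number 3, so sp2.
C6 — 2 σ bonds, plus two π bonds. Steric number 2, so sp.
C7: 3 σ bonds, plus one π bond — 3 electron domains, sp2.
C8: 2 σ bonds, plus two π bonds — 2 electron domains, sp.
C9 — 2 σ bonds, plus two π bonds. Steric number 2, so sp.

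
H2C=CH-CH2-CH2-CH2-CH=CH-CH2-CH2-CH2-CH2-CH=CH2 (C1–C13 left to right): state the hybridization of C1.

C1: 3 σ bonds, plus one π bond; 3 regions of electron density → sp2.

sp^2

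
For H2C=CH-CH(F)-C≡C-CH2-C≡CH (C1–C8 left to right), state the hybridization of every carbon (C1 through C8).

C1 — 3 σ bonds, plus one π bond. Steric number 3, so sp2.
C2: 3 σ bonds, plus one π bond; 3 regions of electron density → sp2.
C3: 4 σ bonds; 4 regions of electron density → sp3.
C4: 2 σ bonds, plus two π bonds; 2 regions of electron density → sp.
C5: 2 σ bonds, plus two π bonds; 2 regions of electron density → sp.
C6 carries 4 σ bonds, giving a steric number of 4, so it is sp3.
C7 — 2 σ bonds, plus two π bonds. Steric number 2, so sp.
C8 is sp: 2 σ bonds, plus two π bonds, 2 electron-density regions.

C1 sp2, C2 sp2, C3 sp3, C4 sp, C5 sp, C6 sp3, C7 sp, C8 sp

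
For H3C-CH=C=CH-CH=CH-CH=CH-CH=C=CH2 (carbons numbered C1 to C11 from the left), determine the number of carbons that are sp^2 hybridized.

C1: sp3
C2: sp2 ✓
C3: sp
C4: sp2 ✓
C5: sp2 ✓
C6: sp2 ✓
C7: sp2 ✓
C8: sp2 ✓
C9: sp2 ✓
C10: sp
C11: sp2 ✓
C2, C4, C5, C6, C7, C8, C9, C11 → 8 sp2 carbons.

8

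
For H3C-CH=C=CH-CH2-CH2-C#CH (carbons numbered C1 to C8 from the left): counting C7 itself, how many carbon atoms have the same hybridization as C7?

C7 is sp (two π bonds).
C1: sp3
C2: sp2
C3: sp ✓
C4: sp2
C5: sp3
C6: sp3
C7: sp ✓
C8: sp ✓
3 carbons are sp.

3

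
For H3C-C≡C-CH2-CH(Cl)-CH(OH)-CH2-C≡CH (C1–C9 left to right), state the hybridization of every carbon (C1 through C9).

C1 has 4 σ bonds: steric number 4 → sp3.
C2 (2 σ bonds, plus two π bonds) has steric number 2: sp.
C3 — 2 σ bonds, plus two π bonds. Steric number 2, so sp.
C4 has 4 σ bonds: steric number 4 → sp3.
C5 has 4 σ bonds: steric number 4 → sp3.
C6 has 4 σ bonds: steric number 4 → sp3.
C7 carries 4 σ bonds, giving a steric number of 4, so it is sp3.
C8 is sp: 2 σ bonds, plus two π bonds, 2 electron-density regions.
C9: 2 σ bonds, plus two π bonds — 2 electron domains, sp.

C1 sp3, C2 sp, C3 sp, C4 sp3, C5 sp3, C6 sp3, C7 sp3, C8 sp, C9 sp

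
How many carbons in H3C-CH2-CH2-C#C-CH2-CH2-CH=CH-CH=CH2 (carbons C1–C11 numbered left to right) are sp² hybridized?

4

C1: sp3
C2: sp3
C3: sp3
C4: sp
C5: sp
C6: sp3
C7: sp3
C8: sp2 ✓
C9: sp2 ✓
C10: sp2 ✓
C11: sp2 ✓
C8, C9, C10, C11 → 4 sp2 carbons.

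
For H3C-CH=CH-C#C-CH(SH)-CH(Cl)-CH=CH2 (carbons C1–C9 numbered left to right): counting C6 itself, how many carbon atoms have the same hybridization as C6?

3

C6 is sp3 (only σ bonds).
C1: sp3 ✓
C2: sp2
C3: sp2
C4: sp
C5: sp
C6: sp3 ✓
C7: sp3 ✓
C8: sp2
C9: sp2
3 carbons are sp3.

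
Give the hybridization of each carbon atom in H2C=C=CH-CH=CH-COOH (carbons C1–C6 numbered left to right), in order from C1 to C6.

C1 sp2, C2 sp, C3 sp2, C4 sp2, C5 sp2, C6 sp2

C1: 3 σ bonds, plus one π bond — 3 electron domains, sp2.
C2: 2 σ bonds, plus two π bonds — 2 electron domains, sp.
C3 is sp2: 3 σ bonds, plus one π bond, 3 electron-density regions.
C4 — 3 σ bonds, plus one π bond. Steric number 3, so sp2.
C5 has 3 σ bonds, plus one π bond: steric number 3 → sp2.
C6 — 3 σ bonds, plus one π bond. Steric number 3, so sp2.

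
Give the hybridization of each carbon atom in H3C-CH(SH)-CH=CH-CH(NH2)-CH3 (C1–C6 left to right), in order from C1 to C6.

C1 sp3, C2 sp3, C3 sp2, C4 sp2, C5 sp3, C6 sp3

C1 — 4 σ bonds. Steric number 4, so sp3.
C2: 4 σ bonds — 4 electron domains, sp3.
C3: 3 σ bonds, plus one π bond; 3 regions of electron density → sp2.
C4 carries 3 σ bonds, plus one π bond, giving a steric number of 3, so it is sp2.
C5 has 4 σ bonds: steric number 4 → sp3.
C6: 4 σ bonds; 4 regions of electron density → sp3.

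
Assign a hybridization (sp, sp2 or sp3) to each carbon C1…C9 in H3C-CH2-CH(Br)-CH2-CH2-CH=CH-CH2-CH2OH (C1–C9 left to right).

C1 is sp3: 4 σ bonds, 4 electron-density regions.
C2 has 4 σ bonds: steric number 4 → sp3.
C3: 4 σ bonds — 4 electron domains, sp3.
C4: 4 σ bonds; 4 regions of electron density → sp3.
C5: 4 σ bonds; 4 regions of electron density → sp3.
C6 carries 3 σ bonds, plus one π bond, giving a steric number of 3, so it is sp2.
C7 carries 3 σ bonds, plus one π bond, giving a steric number of 3, so it is sp2.
C8 is sp3: 4 σ bonds, 4 electron-density regions.
C9: 4 σ bonds; 4 regions of electron density → sp3.

C1 sp3, C2 sp3, C3 sp3, C4 sp3, C5 sp3, C6 sp2, C7 sp2, C8 sp3, C9 sp3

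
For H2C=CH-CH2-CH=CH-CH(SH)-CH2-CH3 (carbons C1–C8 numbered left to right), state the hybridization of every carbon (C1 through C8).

C1 sp2, C2 sp2, C3 sp3, C4 sp2, C5 sp2, C6 sp3, C7 sp3, C8 sp3

C1 — 3 σ bonds, plus one π bond. Steric number 3, so sp2.
C2 (3 σ bonds, plus one π bond) has steric number 3: sp2.
C3 has 4 σ bonds: steric number 4 → sp3.
C4 is sp2: 3 σ bonds, plus one π bond, 3 electron-density regions.
C5: 3 σ bonds, plus one π bond — 3 electron domains, sp2.
C6 (4 σ bonds) has steric number 4: sp3.
C7 has 4 σ bonds: steric number 4 → sp3.
C8: 4 σ bonds; 4 regions of electron density → sp3.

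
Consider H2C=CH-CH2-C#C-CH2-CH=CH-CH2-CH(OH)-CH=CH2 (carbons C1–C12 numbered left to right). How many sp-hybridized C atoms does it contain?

C1: sp2
C2: sp2
C3: sp3
C4: sp ✓
C5: sp ✓
C6: sp3
C7: sp2
C8: sp2
C9: sp3
C10: sp3
C11: sp2
C12: sp2
C4, C5 → 2 sp carbons.

2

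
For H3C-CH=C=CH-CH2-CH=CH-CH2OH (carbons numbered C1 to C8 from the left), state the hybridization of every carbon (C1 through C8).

C1 sp3, C2 sp2, C3 sp, C4 sp2, C5 sp3, C6 sp2, C7 sp2, C8 sp3

C1 is sp3: 4 σ bonds, 4 electron-density regions.
C2 has 3 σ bonds, plus one π bond: steric number 3 → sp2.
C3: 2 σ bonds, plus two π bonds; 2 regions of electron density → sp.
C4 (3 σ bonds, plus one π bond) has steric number 3: sp2.
C5 (4 σ bonds) has steric number 4: sp3.
C6 — 3 σ bonds, plus one π bond. Steric number 3, so sp2.
C7 is sp2: 3 σ bonds, plus one π bond, 3 electron-density regions.
C8 carries 4 σ bonds, giving a steric number of 4, so it is sp3.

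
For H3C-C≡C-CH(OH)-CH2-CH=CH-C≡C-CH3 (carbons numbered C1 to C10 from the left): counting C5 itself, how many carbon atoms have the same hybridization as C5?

4

C5 is sp3 (only σ bonds).
C1: sp3 ✓
C2: sp
C3: sp
C4: sp3 ✓
C5: sp3 ✓
C6: sp2
C7: sp2
C8: sp
C9: sp
C10: sp3 ✓
4 carbons are sp3.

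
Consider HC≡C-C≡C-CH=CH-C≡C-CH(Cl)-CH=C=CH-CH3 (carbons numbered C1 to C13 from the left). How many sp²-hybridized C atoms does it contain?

4

C1: sp
C2: sp
C3: sp
C4: sp
C5: sp2 ✓
C6: sp2 ✓
C7: sp
C8: sp
C9: sp3
C10: sp2 ✓
C11: sp
C12: sp2 ✓
C13: sp3
C5, C6, C10, C12 → 4 sp2 carbons.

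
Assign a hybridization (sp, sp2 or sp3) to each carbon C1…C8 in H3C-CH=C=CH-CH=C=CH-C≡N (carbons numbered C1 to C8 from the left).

C1 sp3, C2 sp2, C3 sp, C4 sp2, C5 sp2, C6 sp, C7 sp2, C8 sp

C1 carries 4 σ bonds, giving a steric number of 4, so it is sp3.
C2 is sp2: 3 σ bonds, plus one π bond, 3 electron-density regions.
C3 is sp: 2 σ bonds, plus two π bonds, 2 electron-density regions.
C4 has 3 σ bonds, plus one π bond: steric number 3 → sp2.
C5 is sp2: 3 σ bonds, plus one π bond, 3 electron-density regions.
C6 has 2 σ bonds, plus two π bonds: steric number 2 → sp.
C7 has 3 σ bonds, plus one π bond: steric number 3 → sp2.
C8 has 2 σ bonds, plus two π bonds: steric number 2 → sp.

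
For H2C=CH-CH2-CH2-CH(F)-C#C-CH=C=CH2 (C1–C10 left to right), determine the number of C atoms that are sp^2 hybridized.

C1: sp2 ✓
C2: sp2 ✓
C3: sp3
C4: sp3
C5: sp3
C6: sp
C7: sp
C8: sp2 ✓
C9: sp
C10: sp2 ✓
C1, C2, C8, C10 → 4 sp2 carbons.

4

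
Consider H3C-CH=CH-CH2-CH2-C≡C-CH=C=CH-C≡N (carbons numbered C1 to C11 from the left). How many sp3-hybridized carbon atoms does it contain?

3

C1: sp3 ✓
C2: sp2
C3: sp2
C4: sp3 ✓
C5: sp3 ✓
C6: sp
C7: sp
C8: sp2
C9: sp
C10: sp2
C11: sp
C1, C4, C5 → 3 sp3 carbons.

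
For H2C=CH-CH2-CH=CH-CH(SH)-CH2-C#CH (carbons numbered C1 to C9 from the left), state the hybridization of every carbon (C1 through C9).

C1: 3 σ bonds, plus one π bond; 3 regions of electron density → sp2.
C2 (3 σ bonds, plus one π bond) has steric number 3: sp2.
C3 (4 σ bonds) has steric number 4: sp3.
C4 has 3 σ bonds, plus one π bond: steric number 3 → sp2.
C5: 3 σ bonds, plus one π bond; 3 regions of electron density → sp2.
C6 is sp3: 4 σ bonds, 4 electron-density regions.
C7 (4 σ bonds) has steric number 4: sp3.
C8 is sp: 2 σ bonds, plus two π bonds, 2 electron-density regions.
C9 — 2 σ bonds, plus two π bonds. Steric number 2, so sp.

C1 sp2, C2 sp2, C3 sp3, C4 sp2, C5 sp2, C6 sp3, C7 sp3, C8 sp, C9 sp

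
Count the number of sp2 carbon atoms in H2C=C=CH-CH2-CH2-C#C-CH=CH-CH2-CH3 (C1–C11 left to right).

C1: sp2 ✓
C2: sp
C3: sp2 ✓
C4: sp3
C5: sp3
C6: sp
C7: sp
C8: sp2 ✓
C9: sp2 ✓
C10: sp3
C11: sp3
C1, C3, C8, C9 → 4 sp2 carbons.

4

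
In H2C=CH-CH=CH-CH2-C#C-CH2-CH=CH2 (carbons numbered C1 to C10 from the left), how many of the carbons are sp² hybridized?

C1: sp2 ✓
C2: sp2 ✓
C3: sp2 ✓
C4: sp2 ✓
C5: sp3
C6: sp
C7: sp
C8: sp3
C9: sp2 ✓
C10: sp2 ✓
C1, C2, C3, C4, C9, C10 → 6 sp2 carbons.

6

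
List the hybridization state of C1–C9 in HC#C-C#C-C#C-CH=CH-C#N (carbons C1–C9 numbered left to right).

C1 carries 2 σ bonds, plus two π bonds, giving a steric number of 2, so it is sp.
C2: 2 σ bonds, plus two π bonds; 2 regions of electron density → sp.
C3 — 2 σ bonds, plus two π bonds. Steric number 2, so sp.
C4 — 2 σ bonds, plus two π bonds. Steric number 2, so sp.
C5 is sp: 2 σ bonds, plus two π bonds, 2 electron-density regions.
C6 (2 σ bonds, plus two π bonds) has steric number 2: sp.
C7 — 3 σ bonds, plus one π bond. Steric number 3, so sp2.
C8 carries 3 σ bonds, plus one π bond, giving a steric number of 3, so it is sp2.
C9 is sp: 2 σ bonds, plus two π bonds, 2 electron-density regions.

C1 sp, C2 sp, C3 sp, C4 sp, C5 sp, C6 sp, C7 sp2, C8 sp2, C9 sp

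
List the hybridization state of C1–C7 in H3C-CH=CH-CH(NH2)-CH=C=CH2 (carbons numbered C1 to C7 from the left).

C1 carries 4 σ bonds, giving a steric number of 4, so it is sp3.
C2 is sp2: 3 σ bonds, plus one π bond, 3 electron-density regions.
C3 carries 3 σ bonds, plus one π bond, giving a steric number of 3, so it is sp2.
C4: 4 σ bonds — 4 electron domains, sp3.
C5 carries 3 σ bonds, plus one π bond, giving a steric number of 3, so it is sp2.
C6: 2 σ bonds, plus two π bonds — 2 electron domains, sp.
C7 is sp2: 3 σ bonds, plus one π bond, 3 electron-density regions.

C1 sp3, C2 sp2, C3 sp2, C4 sp3, C5 sp2, C6 sp, C7 sp2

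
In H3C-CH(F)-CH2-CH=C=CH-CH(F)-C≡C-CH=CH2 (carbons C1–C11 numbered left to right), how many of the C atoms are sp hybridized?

C1: sp3
C2: sp3
C3: sp3
C4: sp2
C5: sp ✓
C6: sp2
C7: sp3
C8: sp ✓
C9: sp ✓
C10: sp2
C11: sp2
C5, C8, C9 → 3 sp carbons.

3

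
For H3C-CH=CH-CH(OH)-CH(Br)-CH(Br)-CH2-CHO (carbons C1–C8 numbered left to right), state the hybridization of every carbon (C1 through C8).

C1: 4 σ bonds — 4 electron domains, sp3.
C2: 3 σ bonds, plus one π bond; 3 regions of electron density → sp2.
C3: 3 σ bonds, plus one π bond; 3 regions of electron density → sp2.
C4 has 4 σ bonds: steric number 4 → sp3.
C5 (4 σ bonds) has steric number 4: sp3.
C6 carries 4 σ bonds, giving a steric number of 4, so it is sp3.
C7 (4 σ bonds) has steric number 4: sp3.
C8 is sp2: 3 σ bonds, plus one π bond, 3 electron-density regions.

C1 sp3, C2 sp2, C3 sp2, C4 sp3, C5 sp3, C6 sp3, C7 sp3, C8 sp2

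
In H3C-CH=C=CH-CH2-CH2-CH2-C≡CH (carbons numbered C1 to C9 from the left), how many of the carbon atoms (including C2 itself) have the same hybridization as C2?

C2 is sp2 (one π bond).
C1: sp3
C2: sp2 ✓
C3: sp
C4: sp2 ✓
C5: sp3
C6: sp3
C7: sp3
C8: sp
C9: sp
2 carbons are sp2.

2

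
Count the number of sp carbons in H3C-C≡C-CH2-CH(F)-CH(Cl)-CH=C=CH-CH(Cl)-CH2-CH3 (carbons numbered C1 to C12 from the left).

3

C1: sp3
C2: sp ✓
C3: sp ✓
C4: sp3
C5: sp3
C6: sp3
C7: sp2
C8: sp ✓
C9: sp2
C10: sp3
C11: sp3
C12: sp3
C2, C3, C8 → 3 sp carbons.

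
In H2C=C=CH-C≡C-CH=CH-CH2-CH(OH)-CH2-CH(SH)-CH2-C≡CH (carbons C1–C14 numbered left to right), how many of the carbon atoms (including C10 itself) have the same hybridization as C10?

5

C10 is sp3 (only σ bonds).
C1: sp2
C2: sp
C3: sp2
C4: sp
C5: sp
C6: sp2
C7: sp2
C8: sp3 ✓
C9: sp3 ✓
C10: sp3 ✓
C11: sp3 ✓
C12: sp3 ✓
C13: sp
C14: sp
5 carbons are sp3.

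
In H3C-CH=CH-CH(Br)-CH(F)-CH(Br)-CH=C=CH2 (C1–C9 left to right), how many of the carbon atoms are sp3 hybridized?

C1: sp3 ✓
C2: sp2
C3: sp2
C4: sp3 ✓
C5: sp3 ✓
C6: sp3 ✓
C7: sp2
C8: sp
C9: sp2
C1, C4, C5, C6 → 4 sp3 carbons.

4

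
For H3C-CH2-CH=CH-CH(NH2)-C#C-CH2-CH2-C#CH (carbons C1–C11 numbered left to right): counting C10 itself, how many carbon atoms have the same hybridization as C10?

C10 is sp (two π bonds).
C1: sp3
C2: sp3
C3: sp2
C4: sp2
C5: sp3
C6: sp ✓
C7: sp ✓
C8: sp3
C9: sp3
C10: sp ✓
C11: sp ✓
4 carbons are sp.

4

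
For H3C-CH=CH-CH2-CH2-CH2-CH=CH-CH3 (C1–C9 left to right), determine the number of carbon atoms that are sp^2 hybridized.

4

C1: sp3
C2: sp2 ✓
C3: sp2 ✓
C4: sp3
C5: sp3
C6: sp3
C7: sp2 ✓
C8: sp2 ✓
C9: sp3
C2, C3, C7, C8 → 4 sp2 carbons.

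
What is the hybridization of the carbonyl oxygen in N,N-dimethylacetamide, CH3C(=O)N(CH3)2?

The carbonyl oxygen — 1 σ bond and 2 lone pairs, plus one π bond. Steric number 3, so sp2.

sp²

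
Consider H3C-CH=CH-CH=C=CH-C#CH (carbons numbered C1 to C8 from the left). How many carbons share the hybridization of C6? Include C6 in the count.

4

C6 is sp2 (one π bond).
C1: sp3
C2: sp2 ✓
C3: sp2 ✓
C4: sp2 ✓
C5: sp
C6: sp2 ✓
C7: sp
C8: sp
4 carbons are sp2.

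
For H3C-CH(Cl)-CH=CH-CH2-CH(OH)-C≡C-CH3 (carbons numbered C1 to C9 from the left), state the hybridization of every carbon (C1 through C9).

C1 has 4 σ bonds: steric number 4 → sp3.
C2 — 4 σ bonds. Steric number 4, so sp3.
C3: 3 σ bonds, plus one π bond — 3 electron domains, sp2.
C4 — 3 σ bonds, plus one π bond. Steric number 3, so sp2.
C5 carries 4 σ bonds, giving a steric number of 4, so it is sp3.
C6 is sp3: 4 σ bonds, 4 electron-density regions.
C7 carries 2 σ bonds, plus two π bonds, giving a steric number of 2, so it is sp.
C8 (2 σ bonds, plus two π bonds) has steric number 2: sp.
C9 has 4 σ bonds: steric number 4 → sp3.

C1 sp3, C2 sp3, C3 sp2, C4 sp2, C5 sp3, C6 sp3, C7 sp, C8 sp, C9 sp3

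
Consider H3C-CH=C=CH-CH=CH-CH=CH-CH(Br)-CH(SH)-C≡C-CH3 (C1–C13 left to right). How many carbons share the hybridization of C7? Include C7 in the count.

6

C7 is sp2 (one π bond).
C1: sp3
C2: sp2 ✓
C3: sp
C4: sp2 ✓
C5: sp2 ✓
C6: sp2 ✓
C7: sp2 ✓
C8: sp2 ✓
C9: sp3
C10: sp3
C11: sp
C12: sp
C13: sp3
6 carbons are sp2.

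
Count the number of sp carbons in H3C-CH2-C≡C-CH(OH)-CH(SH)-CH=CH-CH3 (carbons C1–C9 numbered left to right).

C1: sp3
C2: sp3
C3: sp ✓
C4: sp ✓
C5: sp3
C6: sp3
C7: sp2
C8: sp2
C9: sp3
C3, C4 → 2 sp carbons.

2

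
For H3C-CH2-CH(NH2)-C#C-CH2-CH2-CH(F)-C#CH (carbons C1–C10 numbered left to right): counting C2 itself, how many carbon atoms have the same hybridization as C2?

6

C2 is sp3 (only σ bonds).
C1: sp3 ✓
C2: sp3 ✓
C3: sp3 ✓
C4: sp
C5: sp
C6: sp3 ✓
C7: sp3 ✓
C8: sp3 ✓
C9: sp
C10: sp
6 carbons are sp3.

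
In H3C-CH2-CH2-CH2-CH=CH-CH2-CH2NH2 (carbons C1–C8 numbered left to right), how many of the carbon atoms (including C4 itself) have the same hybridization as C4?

C4 is sp3 (only σ bonds).
C1: sp3 ✓
C2: sp3 ✓
C3: sp3 ✓
C4: sp3 ✓
C5: sp2
C6: sp2
C7: sp3 ✓
C8: sp3 ✓
6 carbons are sp3.

6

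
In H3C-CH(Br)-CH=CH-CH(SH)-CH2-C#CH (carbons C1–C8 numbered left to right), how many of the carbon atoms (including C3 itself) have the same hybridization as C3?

2

C3 is sp2 (one π bond).
C1: sp3
C2: sp3
C3: sp2 ✓
C4: sp2 ✓
C5: sp3
C6: sp3
C7: sp
C8: sp
2 carbons are sp2.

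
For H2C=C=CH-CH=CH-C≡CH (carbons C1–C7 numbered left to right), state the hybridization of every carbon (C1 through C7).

C1 — 3 σ bonds, plus one π bond. Steric number 3, so sp2.
C2 — 2 σ bonds, plus two π bonds. Steric number 2, so sp.
C3: 3 σ bonds, plus one π bond; 3 regions of electron density → sp2.
C4: 3 σ bonds, plus one π bond; 3 regions of electron density → sp2.
C5: 3 σ bonds, plus one π bond; 3 regions of electron density → sp2.
C6: 2 σ bonds, plus two π bonds — 2 electron domains, sp.
C7 has 2 σ bonds, plus two π bonds: steric number 2 → sp.

C1 sp2, C2 sp, C3 sp2, C4 sp2, C5 sp2, C6 sp, C7 sp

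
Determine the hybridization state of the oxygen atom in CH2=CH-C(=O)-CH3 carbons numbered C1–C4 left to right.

sp2

The oxygen atom (1 σ bond and 2 lone pairs, plus one π bond) has steric number 3: sp2.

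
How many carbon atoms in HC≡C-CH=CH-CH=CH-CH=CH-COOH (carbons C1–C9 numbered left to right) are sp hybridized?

2

C1: sp ✓
C2: sp ✓
C3: sp2
C4: sp2
C5: sp2
C6: sp2
C7: sp2
C8: sp2
C9: sp2
C1, C2 → 2 sp carbons.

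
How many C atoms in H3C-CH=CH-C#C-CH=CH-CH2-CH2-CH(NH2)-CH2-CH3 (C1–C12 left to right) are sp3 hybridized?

6

C1: sp3 ✓
C2: sp2
C3: sp2
C4: sp
C5: sp
C6: sp2
C7: sp2
C8: sp3 ✓
C9: sp3 ✓
C10: sp3 ✓
C11: sp3 ✓
C12: sp3 ✓
C1, C8, C9, C10, C11, C12 → 6 sp3 carbons.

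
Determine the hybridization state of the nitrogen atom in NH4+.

sp3

Four σ bonds, no lone pair → sp3, tetrahedral.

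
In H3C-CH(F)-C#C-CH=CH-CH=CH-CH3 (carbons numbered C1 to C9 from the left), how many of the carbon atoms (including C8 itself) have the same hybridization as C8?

4

C8 is sp2 (one π bond).
C1: sp3
C2: sp3
C3: sp
C4: sp
C5: sp2 ✓
C6: sp2 ✓
C7: sp2 ✓
C8: sp2 ✓
C9: sp3
4 carbons are sp2.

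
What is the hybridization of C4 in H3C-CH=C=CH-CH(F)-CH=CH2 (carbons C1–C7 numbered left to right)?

C4: 3 σ bonds, plus one π bond — 3 electron domains, sp2.

sp²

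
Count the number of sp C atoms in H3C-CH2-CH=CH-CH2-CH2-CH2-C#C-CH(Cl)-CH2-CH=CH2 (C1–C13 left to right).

C1: sp3
C2: sp3
C3: sp2
C4: sp2
C5: sp3
C6: sp3
C7: sp3
C8: sp ✓
C9: sp ✓
C10: sp3
C11: sp3
C12: sp2
C13: sp2
C8, C9 → 2 sp carbons.

2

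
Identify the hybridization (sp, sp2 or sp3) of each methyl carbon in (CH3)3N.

Each methyl carbon (4 σ bonds) has steric number 4: sp3.

sp^3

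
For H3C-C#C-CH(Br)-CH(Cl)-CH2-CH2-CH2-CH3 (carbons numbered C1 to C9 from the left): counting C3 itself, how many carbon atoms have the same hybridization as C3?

2

C3 is sp (two π bonds).
C1: sp3
C2: sp ✓
C3: sp ✓
C4: sp3
C5: sp3
C6: sp3
C7: sp3
C8: sp3
C9: sp3
2 carbons are sp.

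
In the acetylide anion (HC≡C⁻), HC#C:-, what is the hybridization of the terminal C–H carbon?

sp

The terminal C–H carbon carries 2 σ bonds, plus two π bonds, giving a steric number of 2, so it is sp.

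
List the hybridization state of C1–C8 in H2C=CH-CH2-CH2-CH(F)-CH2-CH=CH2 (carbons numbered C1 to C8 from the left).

C1 sp2, C2 sp2, C3 sp3, C4 sp3, C5 sp3, C6 sp3, C7 sp2, C8 sp2

C1 (3 σ bonds, plus one π bond) has steric number 3: sp2.
C2 (3 σ bonds, plus one π bond) has steric number 3: sp2.
C3: 4 σ bonds — 4 electron domains, sp3.
C4 is sp3: 4 σ bonds, 4 electron-density regions.
C5: 4 σ bonds; 4 regions of electron density → sp3.
C6: 4 σ bonds — 4 electron domains, sp3.
C7 carries 3 σ bonds, plus one π bond, giving a steric number of 3, so it is sp2.
C8 has 3 σ bonds, plus one π bond: steric number 3 → sp2.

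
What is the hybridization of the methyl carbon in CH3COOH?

The methyl carbon — 4 σ bonds. Steric number 4, so sp3.

sp^3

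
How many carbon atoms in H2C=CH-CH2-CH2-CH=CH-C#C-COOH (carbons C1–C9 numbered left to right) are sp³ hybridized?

2

C1: sp2
C2: sp2
C3: sp3 ✓
C4: sp3 ✓
C5: sp2
C6: sp2
C7: sp
C8: sp
C9: sp2
C3, C4 → 2 sp3 carbons.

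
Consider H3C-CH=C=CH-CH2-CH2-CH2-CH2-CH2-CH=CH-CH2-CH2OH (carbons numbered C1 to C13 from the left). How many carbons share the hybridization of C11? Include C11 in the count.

C11 is sp2 (one π bond).
C1: sp3
C2: sp2 ✓
C3: sp
C4: sp2 ✓
C5: sp3
C6: sp3
C7: sp3
C8: sp3
C9: sp3
C10: sp2 ✓
C11: sp2 ✓
C12: sp3
C13: sp3
4 carbons are sp2.

4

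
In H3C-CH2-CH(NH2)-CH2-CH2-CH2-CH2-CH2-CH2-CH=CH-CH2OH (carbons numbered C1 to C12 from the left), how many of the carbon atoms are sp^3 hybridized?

C1: sp3 ✓
C2: sp3 ✓
C3: sp3 ✓
C4: sp3 ✓
C5: sp3 ✓
C6: sp3 ✓
C7: sp3 ✓
C8: sp3 ✓
C9: sp3 ✓
C10: sp2
C11: sp2
C12: sp3 ✓
C1, C2, C3, C4, C5, C6, C7, C8, C9, C12 → 10 sp3 carbons.

10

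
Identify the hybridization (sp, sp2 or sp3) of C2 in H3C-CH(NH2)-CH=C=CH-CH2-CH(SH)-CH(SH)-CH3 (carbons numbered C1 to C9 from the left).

sp³

C2 — 4 σ bonds. Steric number 4, so sp3.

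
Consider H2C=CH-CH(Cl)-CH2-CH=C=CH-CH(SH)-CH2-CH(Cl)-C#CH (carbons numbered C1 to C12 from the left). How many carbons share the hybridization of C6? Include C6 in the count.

C6 is sp (two π bonds).
C1: sp2
C2: sp2
C3: sp3
C4: sp3
C5: sp2
C6: sp ✓
C7: sp2
C8: sp3
C9: sp3
C10: sp3
C11: sp ✓
C12: sp ✓
3 carbons are sp.

3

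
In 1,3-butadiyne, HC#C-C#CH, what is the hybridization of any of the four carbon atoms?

Every carbon is part of a C≡C triple bond: two σ regions → sp.

sp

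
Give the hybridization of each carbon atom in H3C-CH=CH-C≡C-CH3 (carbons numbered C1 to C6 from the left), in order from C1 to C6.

C1 sp3, C2 sp2, C3 sp2, C4 sp, C5 sp, C6 sp3

C1 — 4 σ bonds. Steric number 4, so sp3.
C2: 3 σ bonds, plus one π bond; 3 regions of electron density → sp2.
C3 — 3 σ bonds, plus one π bond. Steric number 3, so sp2.
C4 has 2 σ bonds, plus two π bonds: steric number 2 → sp.
C5 carries 2 σ bonds, plus two π bonds, giving a steric number of 2, so it is sp.
C6 — 4 σ bonds. Steric number 4, so sp3.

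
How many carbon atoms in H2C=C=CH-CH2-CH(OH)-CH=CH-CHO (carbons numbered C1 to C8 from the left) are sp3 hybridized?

C1: sp2
C2: sp
C3: sp2
C4: sp3 ✓
C5: sp3 ✓
C6: sp2
C7: sp2
C8: sp2
C4, C5 → 2 sp3 carbons.

2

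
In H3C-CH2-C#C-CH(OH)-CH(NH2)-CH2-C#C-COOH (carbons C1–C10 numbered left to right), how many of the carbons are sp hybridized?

C1: sp3
C2: sp3
C3: sp ✓
C4: sp ✓
C5: sp3
C6: sp3
C7: sp3
C8: sp ✓
C9: sp ✓
C10: sp2
C3, C4, C8, C9 → 4 sp carbons.

4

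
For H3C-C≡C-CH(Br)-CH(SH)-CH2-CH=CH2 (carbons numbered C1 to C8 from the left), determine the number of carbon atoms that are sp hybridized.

2

C1: sp3
C2: sp ✓
C3: sp ✓
C4: sp3
C5: sp3
C6: sp3
C7: sp2
C8: sp2
C2, C3 → 2 sp carbons.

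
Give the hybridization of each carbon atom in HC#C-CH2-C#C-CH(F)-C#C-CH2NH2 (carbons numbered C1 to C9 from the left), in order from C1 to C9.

C1 sp, C2 sp, C3 sp3, C4 sp, C5 sp, C6 sp3, C7 sp, C8 sp, C9 sp3

C1 is sp: 2 σ bonds, plus two π bonds, 2 electron-density regions.
C2: 2 σ bonds, plus two π bonds; 2 regions of electron density → sp.
C3 — 4 σ bonds. Steric number 4, so sp3.
C4 has 2 σ bonds, plus two π bonds: steric number 2 → sp.
C5: 2 σ bonds, plus two π bonds; 2 regions of electron density → sp.
C6 (4 σ bonds) has steric number 4: sp3.
C7 is sp: 2 σ bonds, plus two π bonds, 2 electron-density regions.
C8 carries 2 σ bonds, plus two π bonds, giving a steric number of 2, so it is sp.
C9: 4 σ bonds; 4 regions of electron density → sp3.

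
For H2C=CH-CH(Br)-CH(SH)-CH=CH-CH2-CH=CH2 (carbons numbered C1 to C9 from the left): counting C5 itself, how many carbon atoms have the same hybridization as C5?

C5 is sp2 (one π bond).
C1: sp2 ✓
C2: sp2 ✓
C3: sp3
C4: sp3
C5: sp2 ✓
C6: sp2 ✓
C7: sp3
C8: sp2 ✓
C9: sp2 ✓
6 carbons are sp2.

6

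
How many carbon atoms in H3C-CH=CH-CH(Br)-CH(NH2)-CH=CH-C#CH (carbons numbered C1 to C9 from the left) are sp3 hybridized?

3

C1: sp3 ✓
C2: sp2
C3: sp2
C4: sp3 ✓
C5: sp3 ✓
C6: sp2
C7: sp2
C8: sp
C9: sp
C1, C4, C5 → 3 sp3 carbons.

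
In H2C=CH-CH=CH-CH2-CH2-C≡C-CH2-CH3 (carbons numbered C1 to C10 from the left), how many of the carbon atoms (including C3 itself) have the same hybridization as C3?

C3 is sp2 (one π bond).
C1: sp2 ✓
C2: sp2 ✓
C3: sp2 ✓
C4: sp2 ✓
C5: sp3
C6: sp3
C7: sp
C8: sp
C9: sp3
C10: sp3
4 carbons are sp2.

4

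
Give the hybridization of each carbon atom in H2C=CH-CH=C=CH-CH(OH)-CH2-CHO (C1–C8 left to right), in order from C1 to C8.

C1 sp2, C2 sp2, C3 sp2, C4 sp, C5 sp2, C6 sp3, C7 sp3, C8 sp2

C1 — 3 σ bonds, plus one π bond. Steric number 3, so sp2.
C2 carries 3 σ bonds, plus one π bond, giving a steric number of 3, so it is sp2.
C3 has 3 σ bonds, plus one π bond: steric number 3 → sp2.
C4 (2 σ bonds, plus two π bonds) has steric number 2: sp.
C5 carries 3 σ bonds, plus one π bond, giving a steric number of 3, so it is sp2.
C6: 4 σ bonds; 4 regions of electron density → sp3.
C7: 4 σ bonds — 4 electron domains, sp3.
C8 is sp2: 3 σ bonds, plus one π bond, 3 electron-density regions.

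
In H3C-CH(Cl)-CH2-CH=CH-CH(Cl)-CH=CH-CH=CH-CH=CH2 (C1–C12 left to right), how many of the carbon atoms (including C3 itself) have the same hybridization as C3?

4

C3 is sp3 (only σ bonds).
C1: sp3 ✓
C2: sp3 ✓
C3: sp3 ✓
C4: sp2
C5: sp2
C6: sp3 ✓
C7: sp2
C8: sp2
C9: sp2
C10: sp2
C11: sp2
C12: sp2
4 carbons are sp3.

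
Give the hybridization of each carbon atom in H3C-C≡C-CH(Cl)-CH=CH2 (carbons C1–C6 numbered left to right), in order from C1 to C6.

C1 sp3, C2 sp, C3 sp, C4 sp3, C5 sp2, C6 sp2

C1 is sp3: 4 σ bonds, 4 electron-density regions.
C2: 2 σ bonds, plus two π bonds; 2 regions of electron density → sp.
C3: 2 σ bonds, plus two π bonds — 2 electron domains, sp.
C4: 4 σ bonds — 4 electron domains, sp3.
C5 — 3 σ bonds, plus one π bond. Steric number 3, so sp2.
C6 carries 3 σ bonds, plus one π bond, giving a steric number of 3, so it is sp2.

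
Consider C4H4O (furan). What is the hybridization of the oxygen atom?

One O lone pair is in the aromatic π system (p orbital), the other is in an sp2 hybrid in the ring plane; O has two σ bonds + one in-plane lone pair → sp2.

sp2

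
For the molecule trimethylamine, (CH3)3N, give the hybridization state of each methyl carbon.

Each methyl carbon: 4 σ bonds; 4 regions of electron density → sp3.

sp^3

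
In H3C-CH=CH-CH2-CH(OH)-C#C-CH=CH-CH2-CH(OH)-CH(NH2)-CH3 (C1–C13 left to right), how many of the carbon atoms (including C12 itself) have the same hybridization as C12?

7

C12 is sp3 (only σ bonds).
C1: sp3 ✓
C2: sp2
C3: sp2
C4: sp3 ✓
C5: sp3 ✓
C6: sp
C7: sp
C8: sp2
C9: sp2
C10: sp3 ✓
C11: sp3 ✓
C12: sp3 ✓
C13: sp3 ✓
7 carbons are sp3.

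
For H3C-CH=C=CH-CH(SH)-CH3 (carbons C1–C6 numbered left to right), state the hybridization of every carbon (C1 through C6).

C1 sp3, C2 sp2, C3 sp, C4 sp2, C5 sp3, C6 sp3

C1 — 4 σ bonds. Steric number 4, so sp3.
C2 is sp2: 3 σ bonds, plus one π bond, 3 electron-density regions.
C3 — 2 σ bonds, plus two π bonds. Steric number 2, so sp.
C4 (3 σ bonds, plus one π bond) has steric number 3: sp2.
C5 is sp3: 4 σ bonds, 4 electron-density regions.
C6: 4 σ bonds — 4 electron domains, sp3.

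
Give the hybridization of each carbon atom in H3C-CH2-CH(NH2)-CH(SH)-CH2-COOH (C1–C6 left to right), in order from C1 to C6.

C1 sp3, C2 sp3, C3 sp3, C4 sp3, C5 sp3, C6 sp2

C1 — 4 σ bonds. Steric number 4, so sp3.
C2 carries 4 σ bonds, giving a steric number of 4, so it is sp3.
C3: 4 σ bonds; 4 regions of electron density → sp3.
C4 — 4 σ bonds. Steric number 4, so sp3.
C5 — 4 σ bonds. Steric number 4, so sp3.
C6 (3 σ bonds, plus one π bond) has steric number 3: sp2.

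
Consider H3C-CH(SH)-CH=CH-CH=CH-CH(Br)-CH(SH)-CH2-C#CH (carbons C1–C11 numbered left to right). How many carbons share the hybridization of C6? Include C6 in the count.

C6 is sp2 (one π bond).
C1: sp3
C2: sp3
C3: sp2 ✓
C4: sp2 ✓
C5: sp2 ✓
C6: sp2 ✓
C7: sp3
C8: sp3
C9: sp3
C10: sp
C11: sp
4 carbons are sp2.

4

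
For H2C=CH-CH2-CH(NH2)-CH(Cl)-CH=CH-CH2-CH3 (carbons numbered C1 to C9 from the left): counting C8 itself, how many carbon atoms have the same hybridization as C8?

5

C8 is sp3 (only σ bonds).
C1: sp2
C2: sp2
C3: sp3 ✓
C4: sp3 ✓
C5: sp3 ✓
C6: sp2
C7: sp2
C8: sp3 ✓
C9: sp3 ✓
5 carbons are sp3.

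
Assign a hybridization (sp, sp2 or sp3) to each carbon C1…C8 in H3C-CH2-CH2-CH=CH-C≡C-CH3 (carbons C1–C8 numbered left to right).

C1 sp3, C2 sp3, C3 sp3, C4 sp2, C5 sp2, C6 sp, C7 sp, C8 sp3

C1 (4 σ bonds) has steric number 4: sp3.
C2 is sp3: 4 σ bonds, 4 electron-density regions.
C3 is sp3: 4 σ bonds, 4 electron-density regions.
C4 is sp2: 3 σ bonds, plus one π bond, 3 electron-density regions.
C5: 3 σ bonds, plus one π bond — 3 electron domains, sp2.
C6: 2 σ bonds, plus two π bonds — 2 electron domains, sp.
C7: 2 σ bonds, plus two π bonds — 2 electron domains, sp.
C8 is sp3: 4 σ bonds, 4 electron-density regions.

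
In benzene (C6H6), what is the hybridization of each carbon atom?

sp^2

Every ring carbon has three σ bonds and contributes one p electron to the aromatic π system.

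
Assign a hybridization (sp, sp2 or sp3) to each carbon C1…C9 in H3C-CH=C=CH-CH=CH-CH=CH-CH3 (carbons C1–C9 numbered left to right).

C1 sp3, C2 sp2, C3 sp, C4 sp2, C5 sp2, C6 sp2, C7 sp2, C8 sp2, C9 sp3

C1 — 4 σ bonds. Steric number 4, so sp3.
C2: 3 σ bonds, plus one π bond; 3 regions of electron density → sp2.
C3 is sp: 2 σ bonds, plus two π bonds, 2 electron-density regions.
C4 — 3 σ bonds, plus one π bond. Steric number 3, so sp2.
C5 carries 3 σ bonds, plus one π bond, giving a steric number of 3, so it is sp2.
C6 carries 3 σ bonds, plus one π bond, giving a steric number of 3, so it is sp2.
C7 is sp2: 3 σ bonds, plus one π bond, 3 electron-density regions.
C8 carries 3 σ bonds, plus one π bond, giving a steric number of 3, so it is sp2.
C9 carries 4 σ bonds, giving a steric number of 4, so it is sp3.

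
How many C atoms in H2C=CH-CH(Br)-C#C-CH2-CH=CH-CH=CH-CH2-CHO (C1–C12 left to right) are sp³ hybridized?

3

C1: sp2
C2: sp2
C3: sp3 ✓
C4: sp
C5: sp
C6: sp3 ✓
C7: sp2
C8: sp2
C9: sp2
C10: sp2
C11: sp3 ✓
C12: sp2
C3, C6, C11 → 3 sp3 carbons.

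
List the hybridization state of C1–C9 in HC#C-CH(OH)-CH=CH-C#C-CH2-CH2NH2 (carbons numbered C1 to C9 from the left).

C1: 2 σ bonds, plus two π bonds; 2 regions of electron density → sp.
C2 (2 σ bonds, plus two π bonds) has steric number 2: sp.
C3 (4 σ bonds) has steric number 4: sp3.
C4 (3 σ bonds, plus one π bond) has steric number 3: sp2.
C5: 3 σ bonds, plus one π bond; 3 regions of electron density → sp2.
C6 has 2 σ bonds, plus two π bonds: steric number 2 → sp.
C7 (2 σ bonds, plus two π bonds) has steric number 2: sp.
C8 has 4 σ bonds: steric number 4 → sp3.
C9: 4 σ bonds; 4 regions of electron density → sp3.

C1 sp, C2 sp, C3 sp3, C4 sp2, C5 sp2, C6 sp, C7 sp, C8 sp3, C9 sp3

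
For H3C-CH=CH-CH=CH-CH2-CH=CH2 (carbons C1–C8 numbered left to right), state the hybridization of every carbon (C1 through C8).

C1 is sp3: 4 σ bonds, 4 electron-density regions.
C2 — 3 σ bonds, plus one π bond. Steric number 3, so sp2.
C3 is sp2: 3 σ bonds, plus one π bond, 3 electron-density regions.
C4 carries 3 σ bonds, plus one π bond, giving a steric number of 3, so it is sp2.
C5: 3 σ bonds, plus one π bond; 3 regions of electron density → sp2.
C6: 4 σ bonds — 4 electron domains, sp3.
C7: 3 σ bonds, plus one π bond — 3 electron domains, sp2.
C8 (3 σ bonds, plus one π bond) has steric number 3: sp2.

C1 sp3, C2 sp2, C3 sp2, C4 sp2, C5 sp2, C6 sp3, C7 sp2, C8 sp2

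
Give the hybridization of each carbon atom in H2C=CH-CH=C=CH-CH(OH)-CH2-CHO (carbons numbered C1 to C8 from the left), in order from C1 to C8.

C1 sp2, C2 sp2, C3 sp2, C4 sp, C5 sp2, C6 sp3, C7 sp3, C8 sp2

C1 is sp2: 3 σ bonds, plus one π bond, 3 electron-density regions.
C2 carries 3 σ bonds, plus one π bond, giving a steric number of 3, so it is sp2.
C3 carries 3 σ bonds, plus one π bond, giving a steric number of 3, so it is sp2.
C4 has 2 σ bonds, plus two π bonds: steric number 2 → sp.
C5 (3 σ bonds, plus one π bond) has steric number 3: sp2.
C6 is sp3: 4 σ bonds, 4 electron-density regions.
C7: 4 σ bonds; 4 regions of electron density → sp3.
C8: 3 σ bonds, plus one π bond; 3 regions of electron density → sp2.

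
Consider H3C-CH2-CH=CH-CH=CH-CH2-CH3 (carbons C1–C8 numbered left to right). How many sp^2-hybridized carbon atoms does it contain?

C1: sp3
C2: sp3
C3: sp2 ✓
C4: sp2 ✓
C5: sp2 ✓
C6: sp2 ✓
C7: sp3
C8: sp3
C3, C4, C5, C6 → 4 sp2 carbons.

4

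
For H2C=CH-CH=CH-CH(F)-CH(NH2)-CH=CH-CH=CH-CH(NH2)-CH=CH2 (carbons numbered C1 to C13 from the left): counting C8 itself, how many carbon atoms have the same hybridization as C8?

C8 is sp2 (one π bond).
C1: sp2 ✓
C2: sp2 ✓
C3: sp2 ✓
C4: sp2 ✓
C5: sp3
C6: sp3
C7: sp2 ✓
C8: sp2 ✓
C9: sp2 ✓
C10: sp2 ✓
C11: sp3
C12: sp2 ✓
C13: sp2 ✓
10 carbons are sp2.

10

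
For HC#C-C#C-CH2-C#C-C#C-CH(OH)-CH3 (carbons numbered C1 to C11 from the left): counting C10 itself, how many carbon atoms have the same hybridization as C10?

3

C10 is sp3 (only σ bonds).
C1: sp
C2: sp
C3: sp
C4: sp
C5: sp3 ✓
C6: sp
C7: sp
C8: sp
C9: sp
C10: sp3 ✓
C11: sp3 ✓
3 carbons are sp3.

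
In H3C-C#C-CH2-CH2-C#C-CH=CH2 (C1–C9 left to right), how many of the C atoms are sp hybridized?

C1: sp3
C2: sp ✓
C3: sp ✓
C4: sp3
C5: sp3
C6: sp ✓
C7: sp ✓
C8: sp2
C9: sp2
C2, C3, C6, C7 → 4 sp carbons.

4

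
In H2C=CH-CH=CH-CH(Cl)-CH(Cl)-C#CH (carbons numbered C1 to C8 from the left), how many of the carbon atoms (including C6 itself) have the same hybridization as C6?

C6 is sp3 (only σ bonds).
C1: sp2
C2: sp2
C3: sp2
C4: sp2
C5: sp3 ✓
C6: sp3 ✓
C7: sp
C8: sp
2 carbons are sp3.

2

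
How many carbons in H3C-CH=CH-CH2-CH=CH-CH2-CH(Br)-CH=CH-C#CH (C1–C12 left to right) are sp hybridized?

C1: sp3
C2: sp2
C3: sp2
C4: sp3
C5: sp2
C6: sp2
C7: sp3
C8: sp3
C9: sp2
C10: sp2
C11: sp ✓
C12: sp ✓
C11, C12 → 2 sp carbons.

2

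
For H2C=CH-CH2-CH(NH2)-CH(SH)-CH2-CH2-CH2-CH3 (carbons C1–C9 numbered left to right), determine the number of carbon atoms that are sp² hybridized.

C1: sp2 ✓
C2: sp2 ✓
C3: sp3
C4: sp3
C5: sp3
C6: sp3
C7: sp3
C8: sp3
C9: sp3
C1, C2 → 2 sp2 carbons.

2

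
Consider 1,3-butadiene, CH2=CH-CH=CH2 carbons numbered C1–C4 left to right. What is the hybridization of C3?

sp^2

C3 has 3 σ bonds, plus one π bond: steric number 3 → sp2.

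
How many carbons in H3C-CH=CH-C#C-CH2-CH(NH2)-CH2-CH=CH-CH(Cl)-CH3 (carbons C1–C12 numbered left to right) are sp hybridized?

C1: sp3
C2: sp2
C3: sp2
C4: sp ✓
C5: sp ✓
C6: sp3
C7: sp3
C8: sp3
C9: sp2
C10: sp2
C11: sp3
C12: sp3
C4, C5 → 2 sp carbons.

2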